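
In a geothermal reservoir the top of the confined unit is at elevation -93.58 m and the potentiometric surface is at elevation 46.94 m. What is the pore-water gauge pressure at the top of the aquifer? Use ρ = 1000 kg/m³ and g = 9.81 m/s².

Pressure head at the aquifer top: ψ = h − z = 46.94 − (-93.58) = 140.52 m.
P = ρgψ = 1000 × 9.81 × 140.52 = 1378501 Pa ≈ 1380 kPa.

P ≈ 1380 kPa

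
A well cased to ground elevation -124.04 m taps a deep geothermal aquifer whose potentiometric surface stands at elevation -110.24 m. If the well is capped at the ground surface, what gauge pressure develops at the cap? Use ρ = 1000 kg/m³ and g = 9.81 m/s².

P ≈ 135 kPa

Head above the cap: Δh = -110.24 − (-124.04) = 13.80 m.
P = ρgΔh = 1000 × 9.81 × 13.80 = 135378 Pa ≈ 135 kPa.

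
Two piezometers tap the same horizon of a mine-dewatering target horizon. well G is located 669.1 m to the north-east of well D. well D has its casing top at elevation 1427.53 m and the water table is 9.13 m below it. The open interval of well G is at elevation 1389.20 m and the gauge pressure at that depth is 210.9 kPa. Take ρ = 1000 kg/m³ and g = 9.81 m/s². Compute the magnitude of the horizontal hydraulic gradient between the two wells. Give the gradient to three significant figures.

i ≈ 0.0115

Total head at well D: h = 1427.53 − 9.13 = 1418.40 m.
Pressure head at well G: ψ = P/(ρg) = 210.9×1000 / (1000 × 9.81) = 21.50 m.
Total head at well G: h = z + ψ = 1389.20 + 21.50 = 1410.70 m.
Head difference: h(well D) − h(well G) = 1418.40 − 1410.70 = 7.70 m.
Hydraulic gradient: i = |Δh| / L = 7.70 / 669.1 = 0.0115.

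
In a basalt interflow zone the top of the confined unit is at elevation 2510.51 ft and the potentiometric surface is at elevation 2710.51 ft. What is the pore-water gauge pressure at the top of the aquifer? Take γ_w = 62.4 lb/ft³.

Pressure head at the aquifer top: ψ = h − z = 2710.51 − 2510.51 = 200.00 ft.
P = γψ/144 = 62.4 × 200.00 / 144 = 86.7 psi.

P ≈ 86.7 psi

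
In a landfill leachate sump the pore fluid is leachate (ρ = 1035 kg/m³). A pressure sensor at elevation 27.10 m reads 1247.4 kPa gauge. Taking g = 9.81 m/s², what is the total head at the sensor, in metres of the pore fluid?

ψ = P/(ρg) = 1247.4×1000 / (1035 × 9.81) = 122.86 m.
h = z + ψ = 27.10 + 122.86 = 149.96 m.

h ≈ 149.96 m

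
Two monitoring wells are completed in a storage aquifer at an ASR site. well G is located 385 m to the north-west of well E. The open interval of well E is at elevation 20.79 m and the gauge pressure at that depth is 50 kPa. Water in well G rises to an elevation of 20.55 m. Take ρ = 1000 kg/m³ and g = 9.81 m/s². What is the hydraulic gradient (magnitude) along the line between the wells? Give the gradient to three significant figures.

Pressure head at well E: ψ = P/(ρg) = 50×1000 / (1000 × 9.81) = 5.10 m.
Total head at well E: h = z + ψ = 20.79 + 5.10 = 25.89 m.
Total head at well G: h = 20.55 m (water level in the piezometer is the total head).
Head difference: h(well E) − h(well G) = 25.89 − 20.55 = 5.34 m.
Hydraulic gradient: i = |Δh| / L = 5.34 / 385 = 0.0139.

i ≈ 0.0139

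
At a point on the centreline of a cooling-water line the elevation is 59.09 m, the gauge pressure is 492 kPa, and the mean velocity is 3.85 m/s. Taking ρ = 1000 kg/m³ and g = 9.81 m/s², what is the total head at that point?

Pressure head ψ = P/(ρg) = 492×1000 / (1000 × 9.81) = 50.15 m.
Velocity head = v²/(2g) = 3.85² / (2 × 9.81) = 0.755 m.
h = z + ψ + v²/(2g) = 59.09 + 50.15 + 0.755 = 110.00 m.

h ≈ 110.00 m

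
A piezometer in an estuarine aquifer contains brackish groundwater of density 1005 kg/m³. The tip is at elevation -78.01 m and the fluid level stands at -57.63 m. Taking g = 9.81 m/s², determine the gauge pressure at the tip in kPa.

Pressure head ψ = h − z = -57.63 − (-78.01) = 20.38 m.
P = ρgψ = 1005 × 9.81 × 20.38 = 200927 Pa ≈ 201 kPa.

P ≈ 201 kPa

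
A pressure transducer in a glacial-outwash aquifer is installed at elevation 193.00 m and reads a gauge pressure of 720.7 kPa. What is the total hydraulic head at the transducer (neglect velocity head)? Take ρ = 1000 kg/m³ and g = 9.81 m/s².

ψ = P/(ρg) = 720.7×1000 / (1000 × 9.81) = 73.47 m.
h = z + ψ = 193.00 + 73.47 = 266.47 m.

h ≈ 266.47 m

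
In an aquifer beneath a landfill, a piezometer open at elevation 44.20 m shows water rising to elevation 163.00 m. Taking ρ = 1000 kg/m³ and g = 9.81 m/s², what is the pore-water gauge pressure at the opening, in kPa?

Pressure head ψ = h − z = 163.00 − 44.20 = 118.80 m.
P = ρgψ = 1000 × 9.81 × 118.80 = 1165428 Pa ≈ 1170 kPa.

P ≈ 1170 kPa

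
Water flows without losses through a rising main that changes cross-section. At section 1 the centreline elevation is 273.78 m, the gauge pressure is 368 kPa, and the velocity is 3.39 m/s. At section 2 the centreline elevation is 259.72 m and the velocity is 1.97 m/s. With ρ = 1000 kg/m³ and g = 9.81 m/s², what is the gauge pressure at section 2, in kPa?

Pressure head at 1: ψ₁ = P₁/(ρg) = 368×1000 / (1000 × 9.81) = 37.51 m.
Velocity heads: v₁²/2g = 3.39²/19.62 = 0.586 m; v₂²/2g = 1.97²/19.62 = 0.198 m.
Total head H = z₁ + ψ₁ + v₁²/2g = 273.78 + 37.51 + 0.586 = 311.88 m.
ψ₂ = H − z₂ − v₂²/2g = 311.88 − 259.72 − 0.198 = 51.96 m.
P₂ = ρgψ₂ = 1000 × 9.81 × 51.96 ≈ 510 kPa.

P₂ ≈ 510 kPa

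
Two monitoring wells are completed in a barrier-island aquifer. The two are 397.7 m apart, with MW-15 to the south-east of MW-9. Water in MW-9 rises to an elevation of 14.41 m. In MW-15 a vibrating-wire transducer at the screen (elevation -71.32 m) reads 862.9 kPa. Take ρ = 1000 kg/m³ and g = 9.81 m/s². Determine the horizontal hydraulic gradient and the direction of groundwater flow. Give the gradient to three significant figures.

Total head at MW-9: h = 14.41 m (water level in the piezometer is the total head).
Pressure head at MW-15: ψ = P/(ρg) = 862.9×1000 / (1000 × 9.81) = 87.96 m.
Total head at MW-15: h = z + ψ = -71.32 + 87.96 = 16.64 m.
Head difference: h(MW-9) − h(MW-15) = 14.41 − 16.64 = -2.23 m.
Hydraulic gradient: i = |Δh| / L = 2.23 / 397.7 = 0.00561.
Flow is from higher to lower head: from MW-15 toward MW-9, i.e. toward the north-west.

i ≈ 0.00561; groundwater flows toward the north-west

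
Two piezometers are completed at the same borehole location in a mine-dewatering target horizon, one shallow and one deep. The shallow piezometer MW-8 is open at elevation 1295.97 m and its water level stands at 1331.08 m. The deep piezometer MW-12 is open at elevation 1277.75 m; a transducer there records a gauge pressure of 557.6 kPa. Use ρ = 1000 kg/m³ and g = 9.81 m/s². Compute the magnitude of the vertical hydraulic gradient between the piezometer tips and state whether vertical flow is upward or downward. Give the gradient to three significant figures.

|i_v| ≈ 0.193; vertical flow is upward

Total head at MW-8: h = 1331.08 m (water level in the standpipe).
Pressure head at MW-12: ψ = P/(ρg) = 557.6×1000 / (1000 × 9.81) = 56.84 m.
Total head at MW-12: h = z + ψ = 1277.75 + 56.84 = 1334.59 m.
Δh = h(MW-8) − h(MW-12) = 1331.08 − 1334.59 = -3.51 m.
Vertical separation Δz = 1295.97 − 1277.75 = 18.22 m.
|i_v| = |Δh| / Δz = 3.51 / 18.22 = 0.193.
Head is higher in the deep piezometer, so vertical flow is upward (discharge condition).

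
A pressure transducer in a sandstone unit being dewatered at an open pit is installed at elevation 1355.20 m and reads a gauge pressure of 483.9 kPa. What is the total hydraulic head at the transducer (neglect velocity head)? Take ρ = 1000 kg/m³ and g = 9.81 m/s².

ψ = P/(ρg) = 483.9×1000 / (1000 × 9.81) = 49.33 m.
h = z + ψ = 1355.20 + 49.33 = 1404.53 m.

h ≈ 1404.53 m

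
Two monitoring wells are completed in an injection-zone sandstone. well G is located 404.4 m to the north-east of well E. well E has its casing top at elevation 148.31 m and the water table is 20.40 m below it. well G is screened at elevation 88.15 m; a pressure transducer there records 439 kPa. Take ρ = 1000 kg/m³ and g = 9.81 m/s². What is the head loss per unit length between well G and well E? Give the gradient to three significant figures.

i ≈ 0.0123 m/m

Total head at well E: h = 148.31 − 20.40 = 127.91 m.
Pressure head at well G: ψ = P/(ρg) = 439×1000 / (1000 × 9.81) = 44.75 m.
Total head at well G: h = z + ψ = 88.15 + 44.75 = 132.90 m.
Head difference: h(well E) − h(well G) = 127.91 − 132.90 = -4.99 m.
Hydraulic gradient: i = |Δh| / L = 4.99 / 404.4 = 0.0123.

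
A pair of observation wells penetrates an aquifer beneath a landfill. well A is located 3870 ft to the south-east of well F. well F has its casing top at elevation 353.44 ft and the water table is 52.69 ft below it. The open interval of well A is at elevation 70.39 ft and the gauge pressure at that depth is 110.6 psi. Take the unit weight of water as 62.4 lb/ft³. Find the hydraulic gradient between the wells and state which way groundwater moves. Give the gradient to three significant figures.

Total head at well F: h = 353.44 − 52.69 = 300.75 ft.
Pressure head at well A: ψ = 144·P/γ = 144 × 110.6 / 62.4 = 255.23 ft.
Total head at well A: h = z + ψ = 70.39 + 255.23 = 325.62 ft.
Head difference: h(well F) − h(well A) = 300.75 − 325.62 = -24.87 ft.
Hydraulic gradient: i = |Δh| / L = 24.87 / 3870 = 0.00643.
Flow is from higher to lower head: from well A toward well F, i.e. toward the north-west.

i ≈ 0.00643; groundwater flows toward the north-west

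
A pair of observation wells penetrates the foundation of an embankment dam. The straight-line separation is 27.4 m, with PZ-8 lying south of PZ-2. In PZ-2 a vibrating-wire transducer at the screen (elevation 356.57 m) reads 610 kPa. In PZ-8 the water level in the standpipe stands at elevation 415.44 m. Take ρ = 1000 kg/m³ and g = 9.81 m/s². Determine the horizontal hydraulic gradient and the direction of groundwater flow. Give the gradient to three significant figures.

Pressure head at PZ-2: ψ = P/(ρg) = 610×1000 / (1000 × 9.81) = 62.18 m.
Total head at PZ-2: h = z + ψ = 356.57 + 62.18 = 418.75 m.
Total head at PZ-8: h = 415.44 m (water level in the piezometer is the total head).
Head difference: h(PZ-2) − h(PZ-8) = 418.75 − 415.44 = 3.31 m.
Hydraulic gradient: i = |Δh| / L = 3.31 / 27.4 = 0.121.
Flow is from higher to lower head: from PZ-2 toward PZ-8, i.e. toward the south.

i ≈ 0.121; groundwater flows toward the south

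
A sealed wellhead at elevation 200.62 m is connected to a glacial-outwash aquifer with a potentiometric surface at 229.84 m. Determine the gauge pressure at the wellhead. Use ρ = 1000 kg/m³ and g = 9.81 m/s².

P ≈ 287 kPa

Head above the cap: Δh = 229.84 − 200.62 = 29.22 m.
P = ρgΔh = 1000 × 9.81 × 29.22 = 286648 Pa ≈ 287 kPa.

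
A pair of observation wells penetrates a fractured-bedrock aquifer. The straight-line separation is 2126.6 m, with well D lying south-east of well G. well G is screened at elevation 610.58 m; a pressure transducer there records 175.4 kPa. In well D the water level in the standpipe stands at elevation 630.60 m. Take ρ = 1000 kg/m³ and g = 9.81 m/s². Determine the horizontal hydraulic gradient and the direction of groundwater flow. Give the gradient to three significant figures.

i ≈ 0.00101; groundwater flows toward the north-west

Pressure head at well G: ψ = P/(ρg) = 175.4×1000 / (1000 × 9.81) = 17.88 m.
Total head at well G: h = z + ψ = 610.58 + 17.88 = 628.46 m.
Total head at well D: h = 630.60 m (water level in the piezometer is the total head).
Head difference: h(well G) − h(well D) = 628.46 − 630.60 = -2.14 m.
Hydraulic gradient: i = |Δh| / L = 2.14 / 2126.6 = 0.00101.
Flow is from higher to lower head: from well D toward well G, i.e. toward the north-west.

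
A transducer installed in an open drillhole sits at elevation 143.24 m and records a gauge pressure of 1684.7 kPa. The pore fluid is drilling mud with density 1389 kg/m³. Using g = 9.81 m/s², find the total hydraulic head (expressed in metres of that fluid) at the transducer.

h ≈ 266.88 m

ψ = P/(ρg) = 1684.7×1000 / (1389 × 9.81) = 123.64 m.
h = z + ψ = 143.24 + 123.64 = 266.88 m.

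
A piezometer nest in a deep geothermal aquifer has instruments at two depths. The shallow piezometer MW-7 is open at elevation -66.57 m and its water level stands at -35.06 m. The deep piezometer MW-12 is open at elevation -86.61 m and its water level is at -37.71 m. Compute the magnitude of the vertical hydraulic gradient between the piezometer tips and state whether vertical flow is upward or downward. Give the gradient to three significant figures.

|i_v| ≈ 0.132; vertical flow is downward

Total head at MW-7: h = -35.06 m (water level in the standpipe).
Total head at MW-12: h = -37.71 m.
Δh = h(MW-7) − h(MW-12) = -35.06 − (-37.71) = 2.65 m.
Vertical separation Δz = -66.57 − (-86.61) = 20.04 m.
|i_v| = |Δh| / Δz = 2.65 / 20.04 = 0.132.
Head is higher in the shallow piezometer, so vertical flow is downward (recharge condition).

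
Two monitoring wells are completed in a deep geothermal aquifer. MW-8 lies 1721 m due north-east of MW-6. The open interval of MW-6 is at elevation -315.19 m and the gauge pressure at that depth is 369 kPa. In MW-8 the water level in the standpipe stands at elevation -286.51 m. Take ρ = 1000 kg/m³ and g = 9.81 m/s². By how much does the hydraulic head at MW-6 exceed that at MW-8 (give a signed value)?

Δh ≈ 8.93 m

Pressure head at MW-6: ψ = P/(ρg) = 369×1000 / (1000 × 9.81) = 37.61 m.
Total head at MW-6: h = z + ψ = -315.19 + 37.61 = -277.58 m.
Total head at MW-8: h = -286.51 m (water level in the piezometer is the total head).
Head difference: h(MW-6) − h(MW-8) = -277.58 − (-286.51) = 8.93 m.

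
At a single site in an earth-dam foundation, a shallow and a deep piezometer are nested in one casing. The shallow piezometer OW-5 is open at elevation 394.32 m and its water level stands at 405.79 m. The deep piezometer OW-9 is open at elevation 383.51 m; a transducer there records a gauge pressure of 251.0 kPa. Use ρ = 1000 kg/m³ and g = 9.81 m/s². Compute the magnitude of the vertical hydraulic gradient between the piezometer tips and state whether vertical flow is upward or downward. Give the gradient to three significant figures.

Total head at OW-5: h = 405.79 m (water level in the standpipe).
Pressure head at OW-9: ψ = P/(ρg) = 251.0×1000 / (1000 × 9.81) = 25.59 m.
Total head at OW-9: h = z + ψ = 383.51 + 25.59 = 409.10 m.
Δh = h(OW-5) − h(OW-9) = 405.79 − 409.10 = -3.31 m.
Vertical separation Δz = 394.32 − 383.51 = 10.81 m.
|i_v| = |Δh| / Δz = 3.31 / 10.81 = 0.306.
Head is higher in the deep piezometer, so vertical flow is upward (discharge condition).

|i_v| ≈ 0.306; vertical flow is upward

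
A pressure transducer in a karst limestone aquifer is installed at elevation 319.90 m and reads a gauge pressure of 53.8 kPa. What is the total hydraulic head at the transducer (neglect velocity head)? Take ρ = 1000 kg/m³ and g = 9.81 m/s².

ψ = P/(ρg) = 53.8×1000 / (1000 × 9.81) = 5.48 m.
h = z + ψ = 319.90 + 5.48 = 325.38 m.

h ≈ 325.38 m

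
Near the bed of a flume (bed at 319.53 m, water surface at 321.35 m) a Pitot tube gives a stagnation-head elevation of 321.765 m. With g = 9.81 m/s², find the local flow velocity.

v ≈ 2.85 m/s

Near the bed, under hydrostatic conditions, the piezometric head (z + ψ) equals the free-surface elevation, 321.35 m.
Velocity head = total − piezometric = 321.765 − 321.35 = 0.415 m.
v = √(2g·h_v) = √(2 × 9.81 × 0.415) = 2.85 m/s.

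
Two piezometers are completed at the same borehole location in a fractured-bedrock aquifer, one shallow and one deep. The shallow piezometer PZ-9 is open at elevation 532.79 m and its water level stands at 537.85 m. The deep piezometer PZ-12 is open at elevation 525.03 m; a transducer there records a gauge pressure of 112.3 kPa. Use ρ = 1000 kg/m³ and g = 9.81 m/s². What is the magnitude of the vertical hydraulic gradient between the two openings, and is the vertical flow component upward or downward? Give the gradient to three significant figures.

Total head at PZ-9: h = 537.85 m (water level in the standpipe).
Pressure head at PZ-12: ψ = P/(ρg) = 112.3×1000 / (1000 × 9.81) = 11.45 m.
Total head at PZ-12: h = z + ψ = 525.03 + 11.45 = 536.48 m.
Δh = h(PZ-9) − h(PZ-12) = 537.85 − 536.48 = 1.37 m.
Vertical separation Δz = 532.79 − 525.03 = 7.76 m.
|i_v| = |Δh| / Δz = 1.37 / 7.76 = 0.177.
Head is higher in the shallow piezometer, so vertical flow is downward (recharge condition).

|i_v| ≈ 0.177; vertical flow is downward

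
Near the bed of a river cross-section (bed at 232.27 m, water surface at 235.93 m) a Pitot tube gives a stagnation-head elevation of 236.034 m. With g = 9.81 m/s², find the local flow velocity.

v ≈ 1.43 m/s

Near the bed, under hydrostatic conditions, the piezometric head (z + ψ) equals the free-surface elevation, 235.93 m.
Velocity head = total − piezometric = 236.034 − 235.93 = 0.104 m.
v = √(2g·h_v) = √(2 × 9.81 × 0.104) = 1.43 m/s.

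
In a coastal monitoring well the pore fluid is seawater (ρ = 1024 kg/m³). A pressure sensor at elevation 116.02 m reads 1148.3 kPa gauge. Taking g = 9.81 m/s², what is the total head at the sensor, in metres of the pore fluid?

ψ = P/(ρg) = 1148.3×1000 / (1024 × 9.81) = 114.31 m.
h = z + ψ = 116.02 + 114.31 = 230.33 m.

h ≈ 230.33 m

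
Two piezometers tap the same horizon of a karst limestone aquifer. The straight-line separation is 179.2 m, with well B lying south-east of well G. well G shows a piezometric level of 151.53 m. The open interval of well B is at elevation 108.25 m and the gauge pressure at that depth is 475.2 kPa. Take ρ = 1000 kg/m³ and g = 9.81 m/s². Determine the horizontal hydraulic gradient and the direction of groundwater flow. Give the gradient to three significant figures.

i ≈ 0.0288; groundwater flows toward the north-west

Total head at well G: h = 151.53 m (water level in the piezometer is the total head).
Pressure head at well B: ψ = P/(ρg) = 475.2×1000 / (1000 × 9.81) = 48.44 m.
Total head at well B: h = z + ψ = 108.25 + 48.44 = 156.69 m.
Head difference: h(well G) − h(well B) = 151.53 − 156.69 = -5.16 m.
Hydraulic gradient: i = |Δh| / L = 5.16 / 179.2 = 0.0288.
Flow is from higher to lower head: from well B toward well G, i.e. toward the north-west.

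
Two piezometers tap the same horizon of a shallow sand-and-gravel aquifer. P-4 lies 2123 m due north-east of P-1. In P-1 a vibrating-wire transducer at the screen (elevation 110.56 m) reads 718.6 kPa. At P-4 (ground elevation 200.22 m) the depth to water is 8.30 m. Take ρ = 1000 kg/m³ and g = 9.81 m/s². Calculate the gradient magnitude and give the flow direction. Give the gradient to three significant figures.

i ≈ 0.00382; groundwater flows toward the south-west

Pressure head at P-1: ψ = P/(ρg) = 718.6×1000 / (1000 × 9.81) = 73.25 m.
Total head at P-1: h = z + ψ = 110.56 + 73.25 = 183.81 m.
Total head at P-4: h = 200.22 − 8.30 = 191.92 m.
Head difference: h(P-1) − h(P-4) = 183.81 − 191.92 = -8.11 m.
Hydraulic gradient: i = |Δh| / L = 8.11 / 2123 = 0.00382.
Flow is from higher to lower head: from P-4 toward P-1, i.e. toward the south-west.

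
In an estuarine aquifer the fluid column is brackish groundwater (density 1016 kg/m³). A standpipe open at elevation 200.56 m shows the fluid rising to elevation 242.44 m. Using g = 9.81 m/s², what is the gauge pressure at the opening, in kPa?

P ≈ 417 kPa

Pressure head ψ = h − z = 242.44 − 200.56 = 41.88 m.
P = ρgψ = 1016 × 9.81 × 41.88 = 417416 Pa ≈ 417 kPa.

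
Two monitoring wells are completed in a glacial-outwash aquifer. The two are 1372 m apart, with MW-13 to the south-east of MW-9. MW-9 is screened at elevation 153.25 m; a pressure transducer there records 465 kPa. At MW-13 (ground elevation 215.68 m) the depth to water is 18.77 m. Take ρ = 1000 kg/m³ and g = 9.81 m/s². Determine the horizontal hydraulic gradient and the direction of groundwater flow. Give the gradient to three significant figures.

Pressure head at MW-9: ψ = P/(ρg) = 465×1000 / (1000 × 9.81) = 47.40 m.
Total head at MW-9: h = z + ψ = 153.25 + 47.40 = 200.65 m.
Total head at MW-13: h = 215.68 − 18.77 = 196.91 m.
Head difference: h(MW-9) − h(MW-13) = 200.65 − 196.91 = 3.74 m.
Hydraulic gradient: i = |Δh| / L = 3.74 / 1372 = 0.00273.
Flow is from higher to lower head: from MW-9 toward MW-13, i.e. toward the south-east.

i ≈ 0.00273; groundwater flows toward the south-east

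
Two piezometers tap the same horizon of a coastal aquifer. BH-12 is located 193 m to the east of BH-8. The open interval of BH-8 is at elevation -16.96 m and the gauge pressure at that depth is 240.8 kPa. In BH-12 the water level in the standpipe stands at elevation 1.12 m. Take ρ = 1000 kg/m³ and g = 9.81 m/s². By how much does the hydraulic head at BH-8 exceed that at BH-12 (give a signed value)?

Pressure head at BH-8: ψ = P/(ρg) = 240.8×1000 / (1000 × 9.81) = 24.55 m.
Total head at BH-8: h = z + ψ = -16.96 + 24.55 = 7.59 m.
Total head at BH-12: h = 1.12 m (water level in the piezometer is the total head).
Head difference: h(BH-8) − h(BH-12) = 7.59 − 1.12 = 6.47 m.

Δh ≈ 6.47 m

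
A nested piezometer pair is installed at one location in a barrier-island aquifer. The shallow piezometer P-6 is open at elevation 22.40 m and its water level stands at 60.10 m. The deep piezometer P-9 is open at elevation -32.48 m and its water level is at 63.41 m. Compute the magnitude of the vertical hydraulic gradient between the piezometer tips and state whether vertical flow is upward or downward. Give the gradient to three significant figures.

Total head at P-6: h = 60.10 m (water level in the standpipe).
Total head at P-9: h = 63.41 m.
Δh = h(P-6) − h(P-9) = 60.10 − 63.41 = -3.31 m.
Vertical separation Δz = 22.40 − (-32.48) = 54.88 m.
|i_v| = |Δh| / Δz = 3.31 / 54.88 = 0.0603.
Head is higher in the deep piezometer, so vertical flow is upward (discharge condition).

|i_v| ≈ 0.0603; vertical flow is upward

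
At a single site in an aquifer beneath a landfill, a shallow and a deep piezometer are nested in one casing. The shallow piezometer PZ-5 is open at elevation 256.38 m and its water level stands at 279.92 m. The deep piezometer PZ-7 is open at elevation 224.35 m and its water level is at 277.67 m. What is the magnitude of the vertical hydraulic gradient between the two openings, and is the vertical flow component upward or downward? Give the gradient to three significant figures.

Total head at PZ-5: h = 279.92 m (water level in the standpipe).
Total head at PZ-7: h = 277.67 m.
Δh = h(PZ-5) − h(PZ-7) = 279.92 − 277.67 = 2.25 m.
Vertical separation Δz = 256.38 − 224.35 = 32.03 m.
|i_v| = |Δh| / Δz = 2.25 / 32.03 = 0.0702.
Head is higher in the shallow piezometer, so vertical flow is downward (recharge condition).

|i_v| ≈ 0.0702; vertical flow is downward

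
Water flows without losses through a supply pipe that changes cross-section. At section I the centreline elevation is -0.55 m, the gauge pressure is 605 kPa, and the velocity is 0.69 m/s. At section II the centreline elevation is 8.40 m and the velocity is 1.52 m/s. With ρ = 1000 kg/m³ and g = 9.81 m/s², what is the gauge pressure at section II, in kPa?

Pressure head at I: ψ₁ = P₁/(ρg) = 605×1000 / (1000 × 9.81) = 61.67 m.
Velocity heads: v₁²/2g = 0.69²/19.62 = 0.024 m; v₂²/2g = 1.52²/19.62 = 0.118 m.
Total head H = z₁ + ψ₁ + v₁²/2g = -0.55 + 61.67 + 0.024 = 61.14 m.
ψ₂ = H − z₂ − v₂²/2g = 61.14 − 8.40 − 0.118 = 52.62 m.
P₂ = ρgψ₂ = 1000 × 9.81 × 52.62 ≈ 516 kPa.

P₂ ≈ 516 kPa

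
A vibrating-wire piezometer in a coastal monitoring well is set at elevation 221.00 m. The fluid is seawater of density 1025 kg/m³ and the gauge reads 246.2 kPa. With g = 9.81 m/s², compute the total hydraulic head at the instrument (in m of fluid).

h ≈ 245.48 m

ψ = P/(ρg) = 246.2×1000 / (1025 × 9.81) = 24.48 m.
h = z + ψ = 221.00 + 24.48 = 245.48 m.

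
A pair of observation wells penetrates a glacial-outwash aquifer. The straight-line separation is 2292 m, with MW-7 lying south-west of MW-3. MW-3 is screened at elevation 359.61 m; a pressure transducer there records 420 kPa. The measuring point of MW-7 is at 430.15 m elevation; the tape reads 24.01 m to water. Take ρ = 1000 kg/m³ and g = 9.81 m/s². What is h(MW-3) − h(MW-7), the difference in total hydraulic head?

Δh ≈ -3.72 m

Pressure head at MW-3: ψ = P/(ρg) = 420×1000 / (1000 × 9.81) = 42.81 m.
Total head at MW-3: h = z + ψ = 359.61 + 42.81 = 402.42 m.
Total head at MW-7: h = 430.15 − 24.01 = 406.14 m.
Head difference: h(MW-3) − h(MW-7) = 402.42 − 406.14 = -3.72 m.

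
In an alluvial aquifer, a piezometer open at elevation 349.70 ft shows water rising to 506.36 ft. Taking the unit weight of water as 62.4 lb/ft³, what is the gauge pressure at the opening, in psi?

Pressure head ψ = h − z = 506.36 − 349.70 = 156.66 ft.
P = γ·ψ / 144 = 62.4 × 156.66 / 144 = 67.9 psi.

P ≈ 67.9 psi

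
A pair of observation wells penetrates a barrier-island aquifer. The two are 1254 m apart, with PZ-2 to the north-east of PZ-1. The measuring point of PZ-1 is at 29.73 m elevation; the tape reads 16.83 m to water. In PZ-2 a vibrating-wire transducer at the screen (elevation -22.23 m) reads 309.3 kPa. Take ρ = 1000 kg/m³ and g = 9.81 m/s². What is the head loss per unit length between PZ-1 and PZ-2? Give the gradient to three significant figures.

i ≈ 0.00287 m/m

Total head at PZ-1: h = 29.73 − 16.83 = 12.90 m.
Pressure head at PZ-2: ψ = P/(ρg) = 309.3×1000 / (1000 × 9.81) = 31.53 m.
Total head at PZ-2: h = z + ψ = -22.23 + 31.53 = 9.30 m.
Head difference: h(PZ-1) − h(PZ-2) = 12.90 − 9.30 = 3.60 m.
Hydraulic gradient: i = |Δh| / L = 3.60 / 1254 = 0.00287.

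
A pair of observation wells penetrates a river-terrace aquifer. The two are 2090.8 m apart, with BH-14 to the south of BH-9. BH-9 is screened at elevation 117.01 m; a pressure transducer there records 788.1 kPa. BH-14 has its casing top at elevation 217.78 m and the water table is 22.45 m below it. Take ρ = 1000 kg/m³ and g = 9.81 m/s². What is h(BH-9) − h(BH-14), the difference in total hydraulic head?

Pressure head at BH-9: ψ = P/(ρg) = 788.1×1000 / (1000 × 9.81) = 80.34 m.
Total head at BH-9: h = z + ψ = 117.01 + 80.34 = 197.35 m.
Total head at BH-14: h = 217.78 − 22.45 = 195.33 m.
Head difference: h(BH-9) − h(BH-14) = 197.35 − 195.33 = 2.02 m.

Δh ≈ 2.02 m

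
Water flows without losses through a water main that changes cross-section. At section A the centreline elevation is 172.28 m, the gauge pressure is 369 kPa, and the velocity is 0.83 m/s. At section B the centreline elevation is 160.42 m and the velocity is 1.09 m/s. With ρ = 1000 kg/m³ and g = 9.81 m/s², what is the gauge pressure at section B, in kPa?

Pressure head at A: ψ₁ = P₁/(ρg) = 369×1000 / (1000 × 9.81) = 37.61 m.
Velocity heads: v₁²/2g = 0.83²/19.62 = 0.035 m; v₂²/2g = 1.09²/19.62 = 0.061 m.
Total head H = z₁ + ψ₁ + v₁²/2g = 172.28 + 37.61 + 0.035 = 209.92 m.
ψ₂ = H − z₂ − v₂²/2g = 209.92 − 160.42 − 0.061 = 49.44 m.
P₂ = ρgψ₂ = 1000 × 9.81 × 49.44 ≈ 485 kPa.

P₂ ≈ 485 kPa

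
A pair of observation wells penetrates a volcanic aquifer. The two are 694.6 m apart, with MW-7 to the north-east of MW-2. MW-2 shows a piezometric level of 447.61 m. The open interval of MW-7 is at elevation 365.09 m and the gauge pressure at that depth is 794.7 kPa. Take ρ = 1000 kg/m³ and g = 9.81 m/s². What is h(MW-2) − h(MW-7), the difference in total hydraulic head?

Total head at MW-2: h = 447.61 m (water level in the piezometer is the total head).
Pressure head at MW-7: ψ = P/(ρg) = 794.7×1000 / (1000 × 9.81) = 81.01 m.
Total head at MW-7: h = z + ψ = 365.09 + 81.01 = 446.10 m.
Head difference: h(MW-2) − h(MW-7) = 447.61 − 446.10 = 1.51 m.

Δh ≈ 1.51 m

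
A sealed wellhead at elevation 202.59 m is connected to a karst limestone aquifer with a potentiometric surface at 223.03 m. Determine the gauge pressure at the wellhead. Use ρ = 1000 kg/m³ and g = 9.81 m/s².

Head above the cap: Δh = 223.03 − 202.59 = 20.44 m.
P = ρgΔh = 1000 × 9.81 × 20.44 = 200516 Pa ≈ 201 kPa.

P ≈ 201 kPa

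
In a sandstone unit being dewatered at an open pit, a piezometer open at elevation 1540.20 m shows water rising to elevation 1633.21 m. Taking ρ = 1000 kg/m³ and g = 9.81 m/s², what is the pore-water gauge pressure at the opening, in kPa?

Pressure head ψ = h − z = 1633.21 − 1540.20 = 93.01 m.
P = ρgψ = 1000 × 9.81 × 93.01 = 912428 Pa ≈ 912 kPa.

P ≈ 912 kPa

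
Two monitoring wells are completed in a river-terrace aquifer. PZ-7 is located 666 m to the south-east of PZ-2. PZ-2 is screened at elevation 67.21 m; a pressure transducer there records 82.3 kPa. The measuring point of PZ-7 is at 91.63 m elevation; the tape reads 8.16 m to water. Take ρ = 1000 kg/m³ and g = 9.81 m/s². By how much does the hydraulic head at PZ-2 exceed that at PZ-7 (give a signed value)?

Pressure head at PZ-2: ψ = P/(ρg) = 82.3×1000 / (1000 × 9.81) = 8.39 m.
Total head at PZ-2: h = z + ψ = 67.21 + 8.39 = 75.60 m.
Total head at PZ-7: h = 91.63 − 8.16 = 83.47 m.
Head difference: h(PZ-2) − h(PZ-7) = 75.60 − 83.47 = -7.87 m.

Δh ≈ -7.87 m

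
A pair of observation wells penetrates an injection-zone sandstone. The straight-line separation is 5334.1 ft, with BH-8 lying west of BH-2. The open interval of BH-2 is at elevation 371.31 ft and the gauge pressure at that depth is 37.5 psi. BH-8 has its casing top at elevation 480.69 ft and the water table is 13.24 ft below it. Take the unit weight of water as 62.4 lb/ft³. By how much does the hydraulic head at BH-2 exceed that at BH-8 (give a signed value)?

Pressure head at BH-2: ψ = 144·P/γ = 144 × 37.5 / 62.4 = 86.54 ft.
Total head at BH-2: h = z + ψ = 371.31 + 86.54 = 457.85 ft.
Total head at BH-8: h = 480.69 − 13.24 = 467.45 ft.
Head difference: h(BH-2) − h(BH-8) = 457.85 − 467.45 = -9.60 ft.

Δh ≈ -9.60 ft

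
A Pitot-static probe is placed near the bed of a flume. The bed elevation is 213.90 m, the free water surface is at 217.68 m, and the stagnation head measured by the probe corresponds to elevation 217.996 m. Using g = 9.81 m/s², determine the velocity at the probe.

Near the bed, under hydrostatic conditions, the piezometric head (z + ψ) equals the free-surface elevation, 217.68 m.
Velocity head = total − piezometric = 217.996 − 217.68 = 0.316 m.
v = √(2g·h_v) = √(2 × 9.81 × 0.316) = 2.49 m/s.

v ≈ 2.49 m/s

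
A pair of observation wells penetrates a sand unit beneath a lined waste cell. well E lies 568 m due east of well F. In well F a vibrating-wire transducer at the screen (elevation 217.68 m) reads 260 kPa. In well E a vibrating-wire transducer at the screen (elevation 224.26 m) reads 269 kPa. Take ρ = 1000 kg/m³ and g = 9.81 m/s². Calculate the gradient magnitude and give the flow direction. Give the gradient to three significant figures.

Pressure head at well F: ψ = P/(ρg) = 260×1000 / (1000 × 9.81) = 26.50 m.
Total head at well F: h = z + ψ = 217.68 + 26.50 = 244.18 m.
Pressure head at well E: ψ = P/(ρg) = 269×1000 / (1000 × 9.81) = 27.42 m.
Total head at well E: h = z + ψ = 224.26 + 27.42 = 251.68 m.
Head difference: h(well F) − h(well E) = 244.18 − 251.68 = -7.50 m.
Hydraulic gradient: i = |Δh| / L = 7.50 / 568 = 0.0132.
Flow is from higher to lower head: from well E toward well F, i.e. toward the west.

i ≈ 0.0132; groundwater flows toward the west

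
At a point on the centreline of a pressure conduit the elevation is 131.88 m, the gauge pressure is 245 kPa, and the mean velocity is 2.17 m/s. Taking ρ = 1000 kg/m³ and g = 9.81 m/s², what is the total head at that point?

h ≈ 157.09 m

Pressure head ψ = P/(ρg) = 245×1000 / (1000 × 9.81) = 24.97 m.
Velocity head = v²/(2g) = 2.17² / (2 × 9.81) = 0.240 m.
h = z + ψ + v²/(2g) = 131.88 + 24.97 + 0.240 = 157.09 m.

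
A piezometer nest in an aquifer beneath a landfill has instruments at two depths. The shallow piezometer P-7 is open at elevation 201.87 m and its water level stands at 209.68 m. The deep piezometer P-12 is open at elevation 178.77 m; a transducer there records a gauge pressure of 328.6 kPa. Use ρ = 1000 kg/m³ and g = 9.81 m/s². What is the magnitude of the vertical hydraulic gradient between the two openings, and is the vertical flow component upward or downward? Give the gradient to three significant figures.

|i_v| ≈ 0.112; vertical flow is upward

Total head at P-7: h = 209.68 m (water level in the standpipe).
Pressure head at P-12: ψ = P/(ρg) = 328.6×1000 / (1000 × 9.81) = 33.50 m.
Total head at P-12: h = z + ψ = 178.77 + 33.50 = 212.27 m.
Δh = h(P-7) − h(P-12) = 209.68 − 212.27 = -2.59 m.
Vertical separation Δz = 201.87 − 178.77 = 23.10 m.
|i_v| = |Δh| / Δz = 2.59 / 23.10 = 0.112.
Head is higher in the deep piezometer, so vertical flow is upward (discharge condition).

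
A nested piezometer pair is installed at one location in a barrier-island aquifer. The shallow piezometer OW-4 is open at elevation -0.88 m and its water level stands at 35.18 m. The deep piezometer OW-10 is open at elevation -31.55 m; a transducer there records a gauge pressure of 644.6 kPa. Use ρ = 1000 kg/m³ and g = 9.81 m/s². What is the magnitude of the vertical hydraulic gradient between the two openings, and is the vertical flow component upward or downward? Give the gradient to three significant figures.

Total head at OW-4: h = 35.18 m (water level in the standpipe).
Pressure head at OW-10: ψ = P/(ρg) = 644.6×1000 / (1000 × 9.81) = 65.71 m.
Total head at OW-10: h = z + ψ = -31.55 + 65.71 = 34.16 m.
Δh = h(OW-4) − h(OW-10) = 35.18 − 34.16 = 1.02 m.
Vertical separation Δz = -0.88 − (-31.55) = 30.67 m.
|i_v| = |Δh| / Δz = 1.02 / 30.67 = 0.0333.
Head is higher in the shallow piezometer, so vertical flow is downward (recharge condition).

|i_v| ≈ 0.0333; vertical flow is downward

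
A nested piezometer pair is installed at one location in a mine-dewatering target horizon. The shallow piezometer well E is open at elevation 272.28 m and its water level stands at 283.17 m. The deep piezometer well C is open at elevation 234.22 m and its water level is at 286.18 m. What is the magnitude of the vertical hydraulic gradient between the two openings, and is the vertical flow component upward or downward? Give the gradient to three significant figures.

Total head at well E: h = 283.17 m (water level in the standpipe).
Total head at well C: h = 286.18 m.
Δh = h(well E) − h(well C) = 283.17 − 286.18 = -3.01 m.
Vertical separation Δz = 272.28 − 234.22 = 38.06 m.
|i_v| = |Δh| / Δz = 3.01 / 38.06 = 0.0791.
Head is higher in the deep piezometer, so vertical flow is upward (discharge condition).

|i_v| ≈ 0.0791; vertical flow is upward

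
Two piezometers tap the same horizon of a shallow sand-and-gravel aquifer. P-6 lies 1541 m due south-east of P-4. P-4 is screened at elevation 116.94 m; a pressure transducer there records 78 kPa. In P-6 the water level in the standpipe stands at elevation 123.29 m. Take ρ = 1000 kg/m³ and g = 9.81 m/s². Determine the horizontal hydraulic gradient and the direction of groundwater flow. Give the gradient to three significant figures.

i ≈ 0.00104; groundwater flows toward the south-east

Pressure head at P-4: ψ = P/(ρg) = 78×1000 / (1000 × 9.81) = 7.95 m.
Total head at P-4: h = z + ψ = 116.94 + 7.95 = 124.89 m.
Total head at P-6: h = 123.29 m (water level in the piezometer is the total head).
Head difference: h(P-4) − h(P-6) = 124.89 − 123.29 = 1.60 m.
Hydraulic gradient: i = |Δh| / L = 1.60 / 1541 = 0.00104.
Flow is from higher to lower head: from P-4 toward P-6, i.e. toward the south-east.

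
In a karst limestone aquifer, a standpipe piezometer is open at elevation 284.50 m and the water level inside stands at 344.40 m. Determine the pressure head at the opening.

ψ ≈ 59.90 m

Total head h = 344.40 m (the water-surface elevation in the piezometer).
Pressure head ψ = h − z = 344.40 − 284.50 = 59.90 m.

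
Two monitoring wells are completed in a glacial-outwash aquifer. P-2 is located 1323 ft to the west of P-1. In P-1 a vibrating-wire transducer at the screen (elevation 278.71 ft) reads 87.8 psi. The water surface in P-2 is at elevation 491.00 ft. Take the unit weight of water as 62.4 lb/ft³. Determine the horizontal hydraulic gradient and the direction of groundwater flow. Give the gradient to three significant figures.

Pressure head at P-1: ψ = 144·P/γ = 144 × 87.8 / 62.4 = 202.62 ft.
Total head at P-1: h = z + ψ = 278.71 + 202.62 = 481.33 ft.
Total head at P-2: h = 491.00 ft (water level in the piezometer is the total head).
Head difference: h(P-1) − h(P-2) = 481.33 − 491.00 = -9.67 ft.
Hydraulic gradient: i = |Δh| / L = 9.67 / 1323 = 0.00731.
Flow is from higher to lower head: from P-2 toward P-1, i.e. toward the east.

i ≈ 0.00731; groundwater flows toward the east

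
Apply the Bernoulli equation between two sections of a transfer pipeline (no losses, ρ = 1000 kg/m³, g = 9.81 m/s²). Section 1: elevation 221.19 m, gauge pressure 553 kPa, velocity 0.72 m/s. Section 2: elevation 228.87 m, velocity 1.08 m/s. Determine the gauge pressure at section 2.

P₂ ≈ 477 kPa

Pressure head at 1: ψ₁ = P₁/(ρg) = 553×1000 / (1000 × 9.81) = 56.37 m.
Velocity heads: v₁²/2g = 0.72²/19.62 = 0.026 m; v₂²/2g = 1.08²/19.62 = 0.059 m.
Total head H = z₁ + ψ₁ + v₁²/2g = 221.19 + 56.37 + 0.026 = 277.59 m.
ψ₂ = H − z₂ − v₂²/2g = 277.59 − 228.87 − 0.059 = 48.66 m.
P₂ = ρgψ₂ = 1000 × 9.81 × 48.66 ≈ 477 kPa.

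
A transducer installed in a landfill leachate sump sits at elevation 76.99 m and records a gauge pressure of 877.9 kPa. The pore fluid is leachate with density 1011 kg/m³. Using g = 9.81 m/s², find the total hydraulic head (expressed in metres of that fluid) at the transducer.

h ≈ 165.51 m

ψ = P/(ρg) = 877.9×1000 / (1011 × 9.81) = 88.52 m.
h = z + ψ = 76.99 + 88.52 = 165.51 m.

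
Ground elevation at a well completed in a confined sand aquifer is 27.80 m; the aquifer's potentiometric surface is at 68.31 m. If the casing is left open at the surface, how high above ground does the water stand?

Water rises to the potentiometric surface, so the rise above ground = 68.31 − 27.80 = 40.51 m.

≈ 40.51 m above ground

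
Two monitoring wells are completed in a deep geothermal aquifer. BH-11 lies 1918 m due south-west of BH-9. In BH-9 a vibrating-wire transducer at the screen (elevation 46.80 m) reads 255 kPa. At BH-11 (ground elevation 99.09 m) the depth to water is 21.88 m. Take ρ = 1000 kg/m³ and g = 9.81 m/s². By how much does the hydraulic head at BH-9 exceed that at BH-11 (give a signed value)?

Pressure head at BH-9: ψ = P/(ρg) = 255×1000 / (1000 × 9.81) = 25.99 m.
Total head at BH-9: h = z + ψ = 46.80 + 25.99 = 72.79 m.
Total head at BH-11: h = 99.09 − 21.88 = 77.21 m.
Head difference: h(BH-9) − h(BH-11) = 72.79 − 77.21 = -4.42 m.

Δh ≈ -4.42 m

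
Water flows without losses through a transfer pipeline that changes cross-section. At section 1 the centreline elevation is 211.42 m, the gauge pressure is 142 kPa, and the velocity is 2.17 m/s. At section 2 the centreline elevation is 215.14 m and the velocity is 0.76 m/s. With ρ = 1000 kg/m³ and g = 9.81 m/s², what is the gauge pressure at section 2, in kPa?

Pressure head at 1: ψ₁ = P₁/(ρg) = 142×1000 / (1000 × 9.81) = 14.48 m.
Velocity heads: v₁²/2g = 2.17²/19.62 = 0.240 m; v₂²/2g = 0.76²/19.62 = 0.029 m.
Total head H = z₁ + ψ₁ + v₁²/2g = 211.42 + 14.48 + 0.240 = 226.14 m.
ψ₂ = H − z₂ − v₂²/2g = 226.14 − 215.14 − 0.029 = 10.97 m.
P₂ = ρgψ₂ = 1000 × 9.81 × 10.97 ≈ 108 kPa.

P₂ ≈ 108 kPa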